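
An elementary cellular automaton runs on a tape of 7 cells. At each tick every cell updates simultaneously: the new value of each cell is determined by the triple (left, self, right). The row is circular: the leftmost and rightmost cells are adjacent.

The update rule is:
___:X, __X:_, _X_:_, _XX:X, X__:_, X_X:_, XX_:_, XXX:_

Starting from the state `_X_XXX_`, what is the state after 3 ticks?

___X_X_

___X___
XX___XX
___X_X_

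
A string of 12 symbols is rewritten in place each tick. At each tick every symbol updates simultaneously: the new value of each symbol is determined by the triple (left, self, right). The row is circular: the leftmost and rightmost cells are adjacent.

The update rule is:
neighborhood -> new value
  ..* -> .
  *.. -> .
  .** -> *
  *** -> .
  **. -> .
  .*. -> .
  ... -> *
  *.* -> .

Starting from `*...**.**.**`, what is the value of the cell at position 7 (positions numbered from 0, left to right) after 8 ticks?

.

..*.*..*..*.
*...........
..*********.
*.*.........
....*******.
***.*.......
*.....*****.
..***.*.....
position 7 holds .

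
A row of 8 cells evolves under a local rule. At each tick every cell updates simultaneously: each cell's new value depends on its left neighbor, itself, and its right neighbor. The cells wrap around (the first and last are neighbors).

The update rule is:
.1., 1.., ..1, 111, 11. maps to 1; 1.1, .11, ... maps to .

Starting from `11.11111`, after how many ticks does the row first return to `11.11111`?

11..1111
1111.111
1111..11
111111.1
111111..
.1111111
..111111
11.11111

8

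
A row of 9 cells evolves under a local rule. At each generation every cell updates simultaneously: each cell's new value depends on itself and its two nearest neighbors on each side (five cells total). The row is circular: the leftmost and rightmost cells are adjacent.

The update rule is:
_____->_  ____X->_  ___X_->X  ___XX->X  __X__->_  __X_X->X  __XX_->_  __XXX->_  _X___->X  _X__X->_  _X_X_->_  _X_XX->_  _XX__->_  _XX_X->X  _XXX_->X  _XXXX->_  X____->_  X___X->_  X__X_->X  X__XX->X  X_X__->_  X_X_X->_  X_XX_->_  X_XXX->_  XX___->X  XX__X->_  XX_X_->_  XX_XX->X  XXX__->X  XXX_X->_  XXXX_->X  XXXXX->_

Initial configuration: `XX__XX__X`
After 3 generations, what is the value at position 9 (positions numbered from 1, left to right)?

XX_X___X_
_X__X_XX_
X__XX____
position 9 holds _

_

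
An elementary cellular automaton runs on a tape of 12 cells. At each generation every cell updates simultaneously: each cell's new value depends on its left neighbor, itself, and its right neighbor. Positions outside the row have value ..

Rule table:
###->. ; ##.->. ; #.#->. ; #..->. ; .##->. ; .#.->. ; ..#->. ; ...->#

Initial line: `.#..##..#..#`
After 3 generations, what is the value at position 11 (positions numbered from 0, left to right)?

............
############
............
position 11 holds .

.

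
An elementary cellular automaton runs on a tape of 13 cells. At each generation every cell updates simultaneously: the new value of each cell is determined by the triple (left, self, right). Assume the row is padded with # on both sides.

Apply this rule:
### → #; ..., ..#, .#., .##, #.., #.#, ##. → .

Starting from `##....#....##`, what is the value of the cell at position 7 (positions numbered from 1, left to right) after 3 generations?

.

generation 1: #...........#
generation 2: .............
generation 3: .............
position 7 holds .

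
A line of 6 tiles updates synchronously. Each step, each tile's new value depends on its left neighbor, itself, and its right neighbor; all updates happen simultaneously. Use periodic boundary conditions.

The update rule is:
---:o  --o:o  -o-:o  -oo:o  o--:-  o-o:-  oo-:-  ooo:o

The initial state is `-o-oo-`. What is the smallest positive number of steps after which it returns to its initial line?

6

oo-o--
o--o-o
--oo-o
-oo--o
-o--oo
-o-oo-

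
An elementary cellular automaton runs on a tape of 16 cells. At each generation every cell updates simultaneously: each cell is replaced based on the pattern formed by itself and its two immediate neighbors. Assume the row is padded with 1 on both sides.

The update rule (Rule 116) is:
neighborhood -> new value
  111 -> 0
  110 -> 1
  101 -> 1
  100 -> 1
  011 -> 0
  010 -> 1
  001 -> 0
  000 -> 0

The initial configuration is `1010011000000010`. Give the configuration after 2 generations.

1111001100000011
0001100110000000

0001100110000000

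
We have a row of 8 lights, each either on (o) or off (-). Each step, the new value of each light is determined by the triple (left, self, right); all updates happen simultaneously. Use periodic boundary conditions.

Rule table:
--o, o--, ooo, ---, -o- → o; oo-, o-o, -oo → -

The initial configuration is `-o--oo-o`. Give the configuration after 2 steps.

-ooo---o
--o-oooo

--o-oooo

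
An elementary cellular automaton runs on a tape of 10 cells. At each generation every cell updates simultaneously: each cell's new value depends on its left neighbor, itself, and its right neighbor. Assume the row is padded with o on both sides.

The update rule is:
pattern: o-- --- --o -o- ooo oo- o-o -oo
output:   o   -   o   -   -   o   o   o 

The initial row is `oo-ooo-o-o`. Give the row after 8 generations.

generation 1: -ooo-oo-oo
generation 2: oo-oooooo-
generation 3: -ooo----oo
generation 4: oo-oo--oo-
generation 5: -ooooooooo
generation 6: oo--------
generation 7: -oo------o
generation 8: oooo----oo

oooo----oo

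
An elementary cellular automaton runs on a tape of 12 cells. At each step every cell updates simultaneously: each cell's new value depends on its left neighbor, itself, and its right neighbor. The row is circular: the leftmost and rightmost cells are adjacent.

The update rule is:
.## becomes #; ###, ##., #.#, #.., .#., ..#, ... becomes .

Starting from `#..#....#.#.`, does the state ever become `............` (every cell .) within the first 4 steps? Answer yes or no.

step 1: ............
all cells are . at step 1

yes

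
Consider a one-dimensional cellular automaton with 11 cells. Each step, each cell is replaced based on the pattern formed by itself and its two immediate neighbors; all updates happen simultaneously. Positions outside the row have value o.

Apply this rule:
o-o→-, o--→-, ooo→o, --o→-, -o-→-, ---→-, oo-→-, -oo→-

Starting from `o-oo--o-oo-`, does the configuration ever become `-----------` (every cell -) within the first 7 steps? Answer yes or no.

-----------
all cells are - at step 1

yes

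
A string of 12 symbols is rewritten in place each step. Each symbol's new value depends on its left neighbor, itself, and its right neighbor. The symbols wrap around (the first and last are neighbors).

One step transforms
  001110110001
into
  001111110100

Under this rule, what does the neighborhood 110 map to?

1

At position 4 the neighborhood is 110; the next row has 1 there.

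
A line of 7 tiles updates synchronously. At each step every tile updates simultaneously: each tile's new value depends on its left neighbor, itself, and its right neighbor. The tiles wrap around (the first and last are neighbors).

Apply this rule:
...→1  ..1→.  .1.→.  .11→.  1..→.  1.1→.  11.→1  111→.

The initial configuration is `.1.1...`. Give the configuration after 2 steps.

.....11
.111..1

.111..1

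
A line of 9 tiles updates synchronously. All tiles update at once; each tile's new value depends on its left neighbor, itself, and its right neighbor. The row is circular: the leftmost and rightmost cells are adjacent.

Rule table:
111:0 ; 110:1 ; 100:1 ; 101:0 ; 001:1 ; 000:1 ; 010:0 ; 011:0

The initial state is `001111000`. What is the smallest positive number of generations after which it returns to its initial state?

18

110001111
011110000
100011111
111100000
000111111
111000001
001111110
110000011
011111100
100000111
111111000
000001111
111110001
000011110
111100011
000111100
111000111
001111000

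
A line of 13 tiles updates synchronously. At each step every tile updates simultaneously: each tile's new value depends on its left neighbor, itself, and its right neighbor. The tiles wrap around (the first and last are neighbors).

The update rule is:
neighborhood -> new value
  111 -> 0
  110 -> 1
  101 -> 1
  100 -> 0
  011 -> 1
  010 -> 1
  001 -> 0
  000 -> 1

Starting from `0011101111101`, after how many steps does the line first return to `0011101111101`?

18

0010111000111
0011101010101
0010111111111
0011100000001
0010101111101
0011111000111
0010001010101
0010101111111
0011111000001
0010001011101
0010101110111
0011111011101
0010001110111
0010101011101
0011111110111
0010000011101
0010111010111
0011101111101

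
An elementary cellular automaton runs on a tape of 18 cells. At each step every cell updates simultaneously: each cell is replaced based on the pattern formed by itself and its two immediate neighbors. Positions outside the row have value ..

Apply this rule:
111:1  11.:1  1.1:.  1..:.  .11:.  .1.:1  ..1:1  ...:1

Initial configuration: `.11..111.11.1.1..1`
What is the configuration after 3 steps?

1.1.1.11..1.1.1.11

step 1: 1.1.1.11..1.1.1.11
step 2: 1.1.1..1.11.1.1..1
step 3: 1.1.1.11..1.1.1.11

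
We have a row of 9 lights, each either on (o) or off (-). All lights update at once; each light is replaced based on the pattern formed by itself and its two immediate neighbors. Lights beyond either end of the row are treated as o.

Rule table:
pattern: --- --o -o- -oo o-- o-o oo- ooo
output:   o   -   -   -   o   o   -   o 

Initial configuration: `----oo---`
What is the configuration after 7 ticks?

tick 1: ooo---oo-
tick 2: oo-oo---o
tick 3: o-o--oo--
tick 4: -o-o---o-
tick 5: o-o-oo--o
tick 6: -o-o--o--
tick 7: o-o-o--o-

o-o-o--o-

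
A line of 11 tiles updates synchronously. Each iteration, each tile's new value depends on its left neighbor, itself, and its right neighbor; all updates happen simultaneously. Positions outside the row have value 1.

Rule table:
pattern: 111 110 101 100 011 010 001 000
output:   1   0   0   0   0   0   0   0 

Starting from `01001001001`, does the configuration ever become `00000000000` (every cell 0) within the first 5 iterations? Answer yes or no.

iteration 1: 00000000000
all cells are 0 at iteration 1

yes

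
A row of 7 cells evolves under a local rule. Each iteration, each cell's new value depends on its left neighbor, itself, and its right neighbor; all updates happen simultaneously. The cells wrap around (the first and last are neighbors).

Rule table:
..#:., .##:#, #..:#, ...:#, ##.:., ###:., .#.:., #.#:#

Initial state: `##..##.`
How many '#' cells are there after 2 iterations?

#.#.#.#
.#.#.##
count of #: 4

4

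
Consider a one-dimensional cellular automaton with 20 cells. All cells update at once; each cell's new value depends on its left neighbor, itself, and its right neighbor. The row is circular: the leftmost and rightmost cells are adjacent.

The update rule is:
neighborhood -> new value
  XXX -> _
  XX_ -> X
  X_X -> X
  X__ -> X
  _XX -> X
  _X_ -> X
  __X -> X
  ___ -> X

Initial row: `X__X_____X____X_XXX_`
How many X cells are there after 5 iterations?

XXXXXXXXXXXXXXXXX_XX
________________XXX_
XXXXXXXXXXXXXXXXX_XX  (repeats iteration 1; period 2)
iteration 5: XXXXXXXXXXXXXXXXX_XX
count of X: 19

19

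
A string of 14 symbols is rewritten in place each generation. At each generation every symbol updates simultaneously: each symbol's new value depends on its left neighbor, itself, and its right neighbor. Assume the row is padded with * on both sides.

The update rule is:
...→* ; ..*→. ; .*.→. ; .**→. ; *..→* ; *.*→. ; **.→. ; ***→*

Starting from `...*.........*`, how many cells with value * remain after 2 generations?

9

**..********..
*.*..******.*.
count of *: 9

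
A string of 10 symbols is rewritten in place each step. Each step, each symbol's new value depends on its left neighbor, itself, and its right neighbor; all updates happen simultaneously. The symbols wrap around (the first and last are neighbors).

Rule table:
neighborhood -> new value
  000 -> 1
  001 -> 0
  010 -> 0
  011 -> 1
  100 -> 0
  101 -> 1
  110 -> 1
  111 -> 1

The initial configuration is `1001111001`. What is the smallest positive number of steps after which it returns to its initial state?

1

1001111001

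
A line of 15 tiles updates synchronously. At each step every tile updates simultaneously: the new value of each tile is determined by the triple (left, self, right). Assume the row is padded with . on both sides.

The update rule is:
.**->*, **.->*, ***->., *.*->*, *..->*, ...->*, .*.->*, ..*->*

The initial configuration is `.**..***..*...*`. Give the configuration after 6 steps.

*....***......*

******.********
*....***......*
******.********  (repeats step 1; period 2)
step 6: *....***......*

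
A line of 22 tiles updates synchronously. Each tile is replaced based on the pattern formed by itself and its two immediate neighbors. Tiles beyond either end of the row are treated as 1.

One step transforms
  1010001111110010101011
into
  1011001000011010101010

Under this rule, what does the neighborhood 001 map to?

0

At position 5 the neighborhood is 001; the next row has 0 there.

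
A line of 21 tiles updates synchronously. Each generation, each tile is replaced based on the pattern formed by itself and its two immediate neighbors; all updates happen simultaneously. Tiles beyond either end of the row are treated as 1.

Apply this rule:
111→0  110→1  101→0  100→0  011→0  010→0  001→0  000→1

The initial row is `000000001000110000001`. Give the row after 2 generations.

011111100010010111100
000000101000000000100

000000101000000000100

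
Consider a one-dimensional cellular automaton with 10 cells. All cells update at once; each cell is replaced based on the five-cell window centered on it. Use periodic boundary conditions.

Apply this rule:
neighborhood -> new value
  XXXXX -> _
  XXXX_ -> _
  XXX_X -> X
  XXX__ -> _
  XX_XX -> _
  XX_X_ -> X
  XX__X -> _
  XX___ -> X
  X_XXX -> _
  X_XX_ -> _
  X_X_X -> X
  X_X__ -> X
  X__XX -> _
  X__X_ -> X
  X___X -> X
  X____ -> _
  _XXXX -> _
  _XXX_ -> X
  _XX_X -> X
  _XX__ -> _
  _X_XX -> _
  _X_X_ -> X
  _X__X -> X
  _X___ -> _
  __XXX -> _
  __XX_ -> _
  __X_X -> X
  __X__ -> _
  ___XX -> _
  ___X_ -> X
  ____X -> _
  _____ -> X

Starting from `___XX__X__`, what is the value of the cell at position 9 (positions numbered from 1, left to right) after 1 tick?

X_____X___
position 9 holds _

_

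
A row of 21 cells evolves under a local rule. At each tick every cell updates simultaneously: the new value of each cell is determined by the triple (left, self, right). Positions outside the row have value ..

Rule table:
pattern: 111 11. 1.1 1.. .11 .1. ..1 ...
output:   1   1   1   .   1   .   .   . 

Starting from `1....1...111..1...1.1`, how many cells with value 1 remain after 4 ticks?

3

tick 1: .........111.......1.
tick 2: .........111.........
tick 3: .........111.........  (fixed point — unchanged through tick 4)
count of 1: 3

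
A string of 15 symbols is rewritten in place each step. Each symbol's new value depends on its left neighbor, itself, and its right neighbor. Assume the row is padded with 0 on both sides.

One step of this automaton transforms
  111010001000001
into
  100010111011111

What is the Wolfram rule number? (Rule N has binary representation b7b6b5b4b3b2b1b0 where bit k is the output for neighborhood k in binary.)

position 1: 111 → 0  (bit 7 = 0)
position 2: 110 → 0  (bit 6 = 0)
position 3: 101 → 0  (bit 5 = 0)
position 5: 100 → 0  (bit 4 = 0)
position 0: 011 → 1  (bit 3 = 1)
position 4: 010 → 1  (bit 2 = 1)
position 7: 001 → 1  (bit 1 = 1)
position 6: 000 → 1  (bit 0 = 1)
bits b7..b0 = 00001111 = 15

15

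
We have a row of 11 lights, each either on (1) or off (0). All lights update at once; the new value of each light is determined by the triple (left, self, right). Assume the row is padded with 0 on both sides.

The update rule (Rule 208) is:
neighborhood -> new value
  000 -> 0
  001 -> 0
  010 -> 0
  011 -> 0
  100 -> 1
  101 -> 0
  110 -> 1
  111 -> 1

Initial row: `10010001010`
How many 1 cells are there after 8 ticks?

1

tick 1: 01001000001
tick 2: 00100100000
tick 3: 00010010000
tick 4: 00001001000
tick 5: 00000100100
tick 6: 00000010010
tick 7: 00000001001
tick 8: 00000000100
count of 1: 1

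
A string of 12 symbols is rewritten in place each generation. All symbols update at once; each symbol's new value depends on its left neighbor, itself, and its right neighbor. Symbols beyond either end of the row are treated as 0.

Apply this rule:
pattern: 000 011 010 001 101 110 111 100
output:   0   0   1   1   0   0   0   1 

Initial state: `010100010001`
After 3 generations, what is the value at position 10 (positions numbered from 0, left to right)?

generation 1: 110110111011
generation 2: 000000000000
generation 3: 000000000000
position 10 holds 0

0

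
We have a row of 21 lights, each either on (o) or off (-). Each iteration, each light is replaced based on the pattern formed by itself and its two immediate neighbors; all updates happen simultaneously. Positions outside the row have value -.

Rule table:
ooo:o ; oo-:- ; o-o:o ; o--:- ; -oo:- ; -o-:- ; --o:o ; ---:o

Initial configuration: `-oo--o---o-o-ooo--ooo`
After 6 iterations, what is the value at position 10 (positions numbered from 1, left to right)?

o

o---o--oo-o-o-o--o-o-
--oo--o--o-o-o--o-o--
oo---o--o-o-o--o-o--o
---oo--o-o-o--o-o--o-
ooo---o-o-o--o-o--o--
-o--oo-o-o--o-o--o--o
position 10 holds o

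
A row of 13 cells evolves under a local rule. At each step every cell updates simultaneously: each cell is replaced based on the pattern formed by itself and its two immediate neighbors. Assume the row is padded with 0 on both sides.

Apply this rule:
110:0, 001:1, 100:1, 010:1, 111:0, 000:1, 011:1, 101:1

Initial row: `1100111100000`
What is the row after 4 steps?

1011100011111
1110011110000
1001110001111
1111001111000

1111001111000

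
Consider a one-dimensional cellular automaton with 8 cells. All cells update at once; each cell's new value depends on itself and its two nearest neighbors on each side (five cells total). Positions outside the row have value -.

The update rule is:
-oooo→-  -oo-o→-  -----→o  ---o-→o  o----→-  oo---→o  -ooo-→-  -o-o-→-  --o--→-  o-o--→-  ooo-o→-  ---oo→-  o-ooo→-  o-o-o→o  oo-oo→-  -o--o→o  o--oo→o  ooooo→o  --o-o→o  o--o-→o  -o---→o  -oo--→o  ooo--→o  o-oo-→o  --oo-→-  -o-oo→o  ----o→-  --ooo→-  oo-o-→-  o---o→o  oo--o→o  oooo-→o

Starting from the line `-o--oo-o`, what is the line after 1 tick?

o-oo----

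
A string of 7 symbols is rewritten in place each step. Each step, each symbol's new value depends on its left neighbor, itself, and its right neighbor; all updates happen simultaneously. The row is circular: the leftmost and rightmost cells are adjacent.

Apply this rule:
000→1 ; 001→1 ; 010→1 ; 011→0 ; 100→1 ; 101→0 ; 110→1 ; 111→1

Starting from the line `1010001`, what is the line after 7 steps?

1110111

step 1: 1011110
step 2: 1001110
step 3: 1110110
step 4: 0110010
step 5: 1011111
step 6: 1001111
step 7: 1110111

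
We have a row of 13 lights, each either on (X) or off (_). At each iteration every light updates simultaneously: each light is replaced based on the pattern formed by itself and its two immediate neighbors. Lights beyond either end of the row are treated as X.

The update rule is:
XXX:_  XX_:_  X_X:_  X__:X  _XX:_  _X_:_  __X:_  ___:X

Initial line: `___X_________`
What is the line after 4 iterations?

XX__XXXXXXXX_
__X__________
X__XXXXXXXXX_
_X___________

_X___________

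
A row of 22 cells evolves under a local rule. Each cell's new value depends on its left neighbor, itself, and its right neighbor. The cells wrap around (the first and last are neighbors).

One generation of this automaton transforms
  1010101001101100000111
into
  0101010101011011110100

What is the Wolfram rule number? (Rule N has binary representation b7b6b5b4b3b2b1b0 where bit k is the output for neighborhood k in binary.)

position 20: 111 → 0  (bit 7 = 0)
position 0: 110 → 0  (bit 6 = 0)
position 1: 101 → 1  (bit 5 = 1)
position 7: 100 → 1  (bit 4 = 1)
position 9: 011 → 1  (bit 3 = 1)
position 2: 010 → 0  (bit 2 = 0)
position 8: 001 → 0  (bit 1 = 0)
position 15: 000 → 1  (bit 0 = 1)
bits b7..b0 = 00111001 = 57

57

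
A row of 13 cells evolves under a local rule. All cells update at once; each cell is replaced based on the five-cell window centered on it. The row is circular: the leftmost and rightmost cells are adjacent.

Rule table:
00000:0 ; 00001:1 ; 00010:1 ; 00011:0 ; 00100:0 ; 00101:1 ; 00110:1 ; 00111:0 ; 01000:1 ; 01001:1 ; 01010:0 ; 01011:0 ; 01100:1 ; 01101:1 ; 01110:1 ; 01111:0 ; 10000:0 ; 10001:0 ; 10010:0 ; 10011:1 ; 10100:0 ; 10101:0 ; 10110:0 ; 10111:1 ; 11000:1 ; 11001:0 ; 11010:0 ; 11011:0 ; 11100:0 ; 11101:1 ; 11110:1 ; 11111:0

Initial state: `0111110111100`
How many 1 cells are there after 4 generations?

0000110101010
0010110000001
1010011000110
0001111100110
count of 1: 7

7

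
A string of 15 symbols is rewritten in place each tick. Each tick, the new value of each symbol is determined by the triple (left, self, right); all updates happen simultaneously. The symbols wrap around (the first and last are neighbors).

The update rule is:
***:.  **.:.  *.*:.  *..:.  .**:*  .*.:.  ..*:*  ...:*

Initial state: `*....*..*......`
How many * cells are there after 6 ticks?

..***..*..*****
.**...*..**....
**..**..**..***
...**..**..**..
****..**..**..*
.....**..**..**
count of *: 6

6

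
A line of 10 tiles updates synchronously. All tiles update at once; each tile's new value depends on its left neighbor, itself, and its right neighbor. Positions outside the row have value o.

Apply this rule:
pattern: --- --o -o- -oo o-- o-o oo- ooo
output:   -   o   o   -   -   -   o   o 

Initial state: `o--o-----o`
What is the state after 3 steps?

o-oo--o-o-

o-oo----o-
o--o---oo-
o-oo--o-o-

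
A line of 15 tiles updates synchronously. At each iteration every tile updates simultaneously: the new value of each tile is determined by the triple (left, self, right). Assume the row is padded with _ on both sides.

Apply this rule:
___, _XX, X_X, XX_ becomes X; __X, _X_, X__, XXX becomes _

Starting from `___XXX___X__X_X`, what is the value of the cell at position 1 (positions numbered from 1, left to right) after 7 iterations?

X

XX_X_X_X_____X_
XXX_X_X__XXX___
X_XX_X___X_X_XX
_XXXX__X__X_XXX
_X__X______XX_X
______XXXX_XXX_
XXXXX_X__XXX_X_
position 1 holds X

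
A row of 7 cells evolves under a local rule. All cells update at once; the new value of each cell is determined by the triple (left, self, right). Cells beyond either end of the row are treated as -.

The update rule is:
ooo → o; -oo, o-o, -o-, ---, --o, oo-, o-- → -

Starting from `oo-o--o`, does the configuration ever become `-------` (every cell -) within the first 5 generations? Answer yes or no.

generation 1: -------
all cells are - at generation 1

yes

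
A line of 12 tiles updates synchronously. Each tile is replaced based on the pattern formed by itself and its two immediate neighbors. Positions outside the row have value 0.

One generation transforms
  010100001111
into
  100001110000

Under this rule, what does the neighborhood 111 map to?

At position 9 the neighborhood is 111; the next row has 0 there.

0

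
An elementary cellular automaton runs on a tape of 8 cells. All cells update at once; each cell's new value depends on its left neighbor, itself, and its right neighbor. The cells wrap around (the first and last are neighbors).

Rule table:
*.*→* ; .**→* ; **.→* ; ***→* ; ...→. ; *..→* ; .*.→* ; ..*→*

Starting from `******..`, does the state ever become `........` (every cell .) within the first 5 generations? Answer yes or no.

no

********
********  (fixed point — unchanged through generation 5)
generation 5 is ********, still not uniform .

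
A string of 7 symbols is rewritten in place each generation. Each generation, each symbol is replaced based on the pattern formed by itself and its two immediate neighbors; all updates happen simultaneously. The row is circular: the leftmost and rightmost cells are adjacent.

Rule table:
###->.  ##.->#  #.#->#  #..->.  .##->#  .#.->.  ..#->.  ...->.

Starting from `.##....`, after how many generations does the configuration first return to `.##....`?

1

generation 1: .##....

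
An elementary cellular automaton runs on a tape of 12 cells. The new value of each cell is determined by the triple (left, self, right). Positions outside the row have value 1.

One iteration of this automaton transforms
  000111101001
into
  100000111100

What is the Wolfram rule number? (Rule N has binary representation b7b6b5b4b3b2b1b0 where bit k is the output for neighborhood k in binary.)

116

position 4: 111 → 0  (bit 7 = 0)
position 6: 110 → 1  (bit 6 = 1)
position 7: 101 → 1  (bit 5 = 1)
position 0: 100 → 1  (bit 4 = 1)
position 3: 011 → 0  (bit 3 = 0)
position 8: 010 → 1  (bit 2 = 1)
position 2: 001 → 0  (bit 1 = 0)
position 1: 000 → 0  (bit 0 = 0)
bits b7..b0 = 01110100 = 116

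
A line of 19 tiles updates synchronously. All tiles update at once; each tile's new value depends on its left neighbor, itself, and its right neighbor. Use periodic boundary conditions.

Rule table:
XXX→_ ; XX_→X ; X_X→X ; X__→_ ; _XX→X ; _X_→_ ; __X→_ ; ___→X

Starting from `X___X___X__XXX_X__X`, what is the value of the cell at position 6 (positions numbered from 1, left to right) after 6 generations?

_

X_X___X____X_XX___X
XX__X___XX__XXX_X_X
_X____X_XX__X_XX_XX
X__XX__XXX___XXXXXX
X__XX__X_X_X_X_____
___XX___X_X_X__XXX_
position 6 holds _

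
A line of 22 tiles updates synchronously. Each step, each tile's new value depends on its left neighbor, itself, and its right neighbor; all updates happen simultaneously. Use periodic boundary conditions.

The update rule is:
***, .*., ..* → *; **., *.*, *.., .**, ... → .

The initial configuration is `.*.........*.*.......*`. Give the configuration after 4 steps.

.......*...*.....*...*

step 1: .*........**.*......**
step 2: .*.......*...*.....*..
step 3: **......**..**....**..
step 4: .......*...*.....*...*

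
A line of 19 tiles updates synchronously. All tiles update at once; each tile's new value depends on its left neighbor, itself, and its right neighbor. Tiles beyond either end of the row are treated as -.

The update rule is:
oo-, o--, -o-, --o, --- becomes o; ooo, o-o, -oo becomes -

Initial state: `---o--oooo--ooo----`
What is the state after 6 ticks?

---oooo--ooo------o

oooooo---ooo--ooooo
-----oooo--ooo----o
ooooo---ooo--oooooo
----oooo--ooo-----o
oooo---ooo--ooooooo
---oooo--ooo------o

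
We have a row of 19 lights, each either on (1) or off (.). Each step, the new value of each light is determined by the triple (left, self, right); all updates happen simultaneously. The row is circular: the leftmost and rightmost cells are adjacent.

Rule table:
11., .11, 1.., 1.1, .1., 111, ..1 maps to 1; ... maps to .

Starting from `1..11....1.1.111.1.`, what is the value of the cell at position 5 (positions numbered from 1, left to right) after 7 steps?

111111..11111111111
1111111111111111111
1111111111111111111  (fixed point — unchanged through step 7)
position 5 holds 1

1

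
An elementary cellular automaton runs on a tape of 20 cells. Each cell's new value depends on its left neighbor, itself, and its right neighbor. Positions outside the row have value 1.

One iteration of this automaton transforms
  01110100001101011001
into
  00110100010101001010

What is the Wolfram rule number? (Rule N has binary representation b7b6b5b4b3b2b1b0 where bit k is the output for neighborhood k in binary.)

198

position 2: 111 → 1  (bit 7 = 1)
position 3: 110 → 1  (bit 6 = 1)
position 0: 101 → 0  (bit 5 = 0)
position 6: 100 → 0  (bit 4 = 0)
position 1: 011 → 0  (bit 3 = 0)
position 5: 010 → 1  (bit 2 = 1)
position 9: 001 → 1  (bit 1 = 1)
position 7: 000 → 0  (bit 0 = 0)
bits b7..b0 = 11000110 = 198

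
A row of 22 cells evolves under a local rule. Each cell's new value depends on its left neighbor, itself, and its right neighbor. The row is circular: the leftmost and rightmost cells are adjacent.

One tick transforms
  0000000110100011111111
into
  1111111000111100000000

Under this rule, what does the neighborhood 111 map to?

At position 15 the neighborhood is 111; the next row has 0 there.

0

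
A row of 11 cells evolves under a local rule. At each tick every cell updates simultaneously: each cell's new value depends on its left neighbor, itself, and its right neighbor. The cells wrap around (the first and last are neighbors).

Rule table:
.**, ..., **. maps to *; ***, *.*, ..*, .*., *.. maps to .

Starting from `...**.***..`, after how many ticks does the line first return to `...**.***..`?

3

tick 1: **.**.*.*.*
tick 2: .*.**.....*
tick 3: ...**.***..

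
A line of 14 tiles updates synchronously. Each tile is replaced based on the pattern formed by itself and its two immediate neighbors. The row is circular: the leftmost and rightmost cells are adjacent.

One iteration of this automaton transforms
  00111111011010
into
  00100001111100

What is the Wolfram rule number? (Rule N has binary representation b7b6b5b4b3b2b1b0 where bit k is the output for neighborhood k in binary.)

104

position 3: 111 → 0  (bit 7 = 0)
position 7: 110 → 1  (bit 6 = 1)
position 8: 101 → 1  (bit 5 = 1)
position 13: 100 → 0  (bit 4 = 0)
position 2: 011 → 1  (bit 3 = 1)
position 12: 010 → 0  (bit 2 = 0)
position 1: 001 → 0  (bit 1 = 0)
position 0: 000 → 0  (bit 0 = 0)
bits b7..b0 = 01101000 = 104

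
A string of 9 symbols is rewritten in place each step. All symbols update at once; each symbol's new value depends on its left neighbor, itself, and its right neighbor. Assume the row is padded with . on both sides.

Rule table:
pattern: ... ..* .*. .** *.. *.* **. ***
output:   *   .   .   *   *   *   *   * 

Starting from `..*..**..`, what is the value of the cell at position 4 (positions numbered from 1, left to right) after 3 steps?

*..*.****
.*..*****
..*.*****
position 4 holds .

.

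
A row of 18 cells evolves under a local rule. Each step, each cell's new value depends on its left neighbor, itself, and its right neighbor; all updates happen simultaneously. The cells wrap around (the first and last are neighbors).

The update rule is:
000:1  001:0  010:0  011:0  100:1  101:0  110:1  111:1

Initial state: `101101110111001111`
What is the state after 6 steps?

001111001001100111

100100110011100111
110010011001110011
111001001100111001
111100100110011100
011110010011001110
001111001001100111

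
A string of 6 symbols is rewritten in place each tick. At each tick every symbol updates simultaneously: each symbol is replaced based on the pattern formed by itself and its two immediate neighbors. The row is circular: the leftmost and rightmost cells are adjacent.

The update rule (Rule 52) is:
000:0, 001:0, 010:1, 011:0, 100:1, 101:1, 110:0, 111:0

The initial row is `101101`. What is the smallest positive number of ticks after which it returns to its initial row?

010010
011011
100100
110110
001001
101101

6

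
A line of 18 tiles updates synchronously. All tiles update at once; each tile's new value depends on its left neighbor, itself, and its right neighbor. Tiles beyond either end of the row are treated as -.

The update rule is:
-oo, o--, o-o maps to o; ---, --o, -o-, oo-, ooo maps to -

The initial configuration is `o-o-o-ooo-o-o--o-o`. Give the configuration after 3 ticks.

---oo-o-o--o-o-o--

tick 1: -o-o-oo--o-o-o--o-
tick 2: --o-oo-o--o-o-o--o
tick 3: ---oo-o-o--o-o-o--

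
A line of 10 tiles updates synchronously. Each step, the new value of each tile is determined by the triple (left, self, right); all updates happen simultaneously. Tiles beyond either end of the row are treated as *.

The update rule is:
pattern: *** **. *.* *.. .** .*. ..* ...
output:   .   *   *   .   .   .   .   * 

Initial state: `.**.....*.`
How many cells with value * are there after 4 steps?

6

*.*.***..*
**.*..*...
.**.....*.  (repeats step 0; period 3)
step 4: *.*.***..*
count of *: 6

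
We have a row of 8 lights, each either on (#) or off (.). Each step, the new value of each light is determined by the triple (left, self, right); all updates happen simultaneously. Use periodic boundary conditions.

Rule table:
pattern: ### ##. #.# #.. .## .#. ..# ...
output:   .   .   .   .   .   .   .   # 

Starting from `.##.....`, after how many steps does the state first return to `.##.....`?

2

....####
.##.....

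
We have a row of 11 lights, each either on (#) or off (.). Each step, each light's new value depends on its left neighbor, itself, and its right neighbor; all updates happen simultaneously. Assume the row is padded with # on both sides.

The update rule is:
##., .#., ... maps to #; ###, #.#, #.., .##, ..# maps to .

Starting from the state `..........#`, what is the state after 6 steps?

....#.#.#..

.########..
........#..
.######.#..
......#.#..
.####.#.#..
....#.#.#..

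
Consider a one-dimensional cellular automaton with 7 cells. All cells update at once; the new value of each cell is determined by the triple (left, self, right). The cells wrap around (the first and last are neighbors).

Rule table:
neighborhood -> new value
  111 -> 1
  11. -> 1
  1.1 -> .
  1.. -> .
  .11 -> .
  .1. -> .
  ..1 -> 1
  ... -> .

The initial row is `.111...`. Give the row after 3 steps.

..1..1.

1.11...
...1..1
..1..1.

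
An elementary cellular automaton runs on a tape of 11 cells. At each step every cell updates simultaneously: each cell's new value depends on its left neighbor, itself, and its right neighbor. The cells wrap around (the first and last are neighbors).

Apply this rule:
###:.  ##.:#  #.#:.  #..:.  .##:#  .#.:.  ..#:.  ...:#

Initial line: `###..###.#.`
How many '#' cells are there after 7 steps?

#.#..#.#...
.........#.
########...
#......#.#.
..####.....
#.#..#.####
#......#...
count of #: 2

2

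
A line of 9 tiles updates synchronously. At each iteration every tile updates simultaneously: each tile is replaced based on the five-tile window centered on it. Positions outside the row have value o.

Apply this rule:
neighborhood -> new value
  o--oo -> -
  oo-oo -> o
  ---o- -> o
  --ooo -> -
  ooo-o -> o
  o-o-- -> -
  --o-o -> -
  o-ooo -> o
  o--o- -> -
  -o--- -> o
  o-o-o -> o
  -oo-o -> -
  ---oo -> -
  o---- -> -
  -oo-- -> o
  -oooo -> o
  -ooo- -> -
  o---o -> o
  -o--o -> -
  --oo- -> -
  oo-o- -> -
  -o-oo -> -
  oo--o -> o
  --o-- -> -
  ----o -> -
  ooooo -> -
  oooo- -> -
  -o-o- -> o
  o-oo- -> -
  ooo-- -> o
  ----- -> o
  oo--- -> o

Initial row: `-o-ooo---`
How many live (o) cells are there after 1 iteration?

5

-o-o-ooo-
count of o: 5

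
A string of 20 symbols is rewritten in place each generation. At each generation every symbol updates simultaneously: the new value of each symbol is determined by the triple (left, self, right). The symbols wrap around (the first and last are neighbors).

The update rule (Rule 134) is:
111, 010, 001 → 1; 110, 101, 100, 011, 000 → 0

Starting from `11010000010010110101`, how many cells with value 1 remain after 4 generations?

3

10010000110110000100
10110001000000001101
00000011000000010000
00000100000000110000
count of 1: 3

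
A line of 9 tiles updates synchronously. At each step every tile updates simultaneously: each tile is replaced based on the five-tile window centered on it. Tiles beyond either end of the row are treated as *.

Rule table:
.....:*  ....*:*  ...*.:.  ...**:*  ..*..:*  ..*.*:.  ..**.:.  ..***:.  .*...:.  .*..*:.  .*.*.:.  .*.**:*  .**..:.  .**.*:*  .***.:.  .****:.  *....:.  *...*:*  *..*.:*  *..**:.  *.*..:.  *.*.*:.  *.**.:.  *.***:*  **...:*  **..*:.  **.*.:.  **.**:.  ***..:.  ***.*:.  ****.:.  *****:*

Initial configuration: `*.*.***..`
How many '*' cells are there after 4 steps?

4

step 1: ...**....
step 2: ***..*.**
step 3: *...*.**.
step 4: .**..*.*.
count of *: 4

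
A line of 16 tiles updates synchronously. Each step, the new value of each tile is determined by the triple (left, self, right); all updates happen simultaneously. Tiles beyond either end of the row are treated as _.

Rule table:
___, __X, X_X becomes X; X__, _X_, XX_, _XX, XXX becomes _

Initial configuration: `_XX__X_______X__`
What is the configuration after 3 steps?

X___X__XXXXXX__X
__XX__X_______X_
XX___X__XXXXXX__

XX___X__XXXXXX__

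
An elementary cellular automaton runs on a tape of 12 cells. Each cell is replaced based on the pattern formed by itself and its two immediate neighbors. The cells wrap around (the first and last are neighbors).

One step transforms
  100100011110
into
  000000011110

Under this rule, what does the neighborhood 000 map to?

At position 5 the neighborhood is 000; the next row has 0 there.

0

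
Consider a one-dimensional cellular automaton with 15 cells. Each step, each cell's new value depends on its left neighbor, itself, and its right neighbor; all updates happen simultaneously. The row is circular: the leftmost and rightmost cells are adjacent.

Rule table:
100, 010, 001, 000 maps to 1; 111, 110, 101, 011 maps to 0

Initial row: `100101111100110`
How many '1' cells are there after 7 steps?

step 1: 111100000011000
step 2: 000011111100111
step 3: 111100000011000  (repeats step 1; period 2)
step 7: 111100000011000
count of 1: 6

6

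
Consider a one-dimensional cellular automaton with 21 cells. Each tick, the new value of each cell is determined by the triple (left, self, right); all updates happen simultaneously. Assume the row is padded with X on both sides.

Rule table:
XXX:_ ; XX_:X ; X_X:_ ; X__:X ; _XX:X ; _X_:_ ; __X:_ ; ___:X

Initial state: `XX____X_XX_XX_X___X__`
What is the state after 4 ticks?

X_______XX_______X_X_

_XXXX___XX_XX__XX__X_
_X__XXX_XX_XXX_XXX___
__X_X_X_XX_X_X_X_XXX_
X_______XX_______X_X_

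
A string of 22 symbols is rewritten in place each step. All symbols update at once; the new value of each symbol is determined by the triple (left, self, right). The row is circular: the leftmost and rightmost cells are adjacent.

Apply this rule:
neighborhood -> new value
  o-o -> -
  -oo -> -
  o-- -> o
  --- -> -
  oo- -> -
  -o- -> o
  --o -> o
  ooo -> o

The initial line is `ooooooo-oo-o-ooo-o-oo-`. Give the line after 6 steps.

-ooooo-----o--o--o----
o-ooo-o---ooooooooo---
o--o--oo-o-ooooooo-o-o
-ooooo---o--ooooo--o--
o-ooo-o-oooo-ooo-oooo-
o--o--o--oo---o---oo--

o--o--o--oo---o---oo--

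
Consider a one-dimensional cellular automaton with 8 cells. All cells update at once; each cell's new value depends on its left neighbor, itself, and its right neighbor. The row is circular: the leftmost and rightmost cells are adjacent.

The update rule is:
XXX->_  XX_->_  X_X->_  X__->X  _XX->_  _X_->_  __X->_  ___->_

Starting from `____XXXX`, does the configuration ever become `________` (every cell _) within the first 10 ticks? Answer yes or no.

no

X_______
_X______
__X_____
___X____
____X___
_____X__
______X_
_______X
X_______  (repeats tick 1; period 8)
tick 10: _X______
tick 10 is _X______, still not uniform _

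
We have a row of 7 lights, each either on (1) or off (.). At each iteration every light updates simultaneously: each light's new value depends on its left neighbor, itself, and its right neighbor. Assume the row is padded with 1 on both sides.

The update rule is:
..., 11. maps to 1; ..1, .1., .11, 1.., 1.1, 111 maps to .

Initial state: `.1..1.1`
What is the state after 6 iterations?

.1.....

iteration 1: .......
iteration 2: .11111.
iteration 3: .....1.
iteration 4: .111...
iteration 5: ...1.1.
iteration 6: .1.....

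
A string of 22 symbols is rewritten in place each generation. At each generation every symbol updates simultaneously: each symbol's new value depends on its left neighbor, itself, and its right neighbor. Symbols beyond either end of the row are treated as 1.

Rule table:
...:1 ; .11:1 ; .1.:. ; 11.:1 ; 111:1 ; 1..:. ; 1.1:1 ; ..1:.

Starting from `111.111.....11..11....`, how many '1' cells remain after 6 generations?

1111111.111.11..11.11.
11111111111111..111111
11111111111111..111111  (fixed point — unchanged through generation 6)
count of 1: 20

20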